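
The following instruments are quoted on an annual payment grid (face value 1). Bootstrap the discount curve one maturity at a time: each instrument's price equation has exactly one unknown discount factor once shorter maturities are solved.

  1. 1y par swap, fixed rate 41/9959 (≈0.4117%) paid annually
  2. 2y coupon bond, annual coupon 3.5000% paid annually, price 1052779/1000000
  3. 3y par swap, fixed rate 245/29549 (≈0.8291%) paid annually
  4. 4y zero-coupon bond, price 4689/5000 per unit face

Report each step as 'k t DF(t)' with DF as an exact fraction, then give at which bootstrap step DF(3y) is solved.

1 1 9959/10000
2 2 1967/2000
3 3 1951/2000
4 4 4689/5000
DF(3y) is solved at step 3

step 1 [1y] swap r/1=41/9959: DF=(1 − 41/9959·(0))/(1+41/9959) = 9959/10000 ≈ 0.995900
step 2 [2y] bond c/1=7/200: DF=(1052779/1000000 − 7/200·(0.995900))/(1+7/200) = 1967/2000 ≈ 0.983500
step 3 [3y] swap r/1=245/29549: DF=(1 − 245/29549·(0.995900+0.983500))/(1+245/29549) = 1951/2000 ≈ 0.975500
step 4 [4y] zero: DF = P = 4689/5000 ≈ 0.937800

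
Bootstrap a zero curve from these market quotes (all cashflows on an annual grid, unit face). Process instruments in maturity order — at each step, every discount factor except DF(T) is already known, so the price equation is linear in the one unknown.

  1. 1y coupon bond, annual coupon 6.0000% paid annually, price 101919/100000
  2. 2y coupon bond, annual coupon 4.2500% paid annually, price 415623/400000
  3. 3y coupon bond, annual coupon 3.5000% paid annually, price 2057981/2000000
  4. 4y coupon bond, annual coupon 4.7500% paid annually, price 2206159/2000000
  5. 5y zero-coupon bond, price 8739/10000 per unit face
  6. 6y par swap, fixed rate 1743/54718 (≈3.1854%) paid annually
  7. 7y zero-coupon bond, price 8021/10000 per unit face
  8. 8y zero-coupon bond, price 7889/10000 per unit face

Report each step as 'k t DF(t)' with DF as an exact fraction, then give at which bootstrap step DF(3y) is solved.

1 1 1923/2000
2 2 383/400
3 3 9293/10000
4 4 9239/10000
5 5 8739/10000
6 6 8257/10000
7 7 8021/10000
8 8 7889/10000
DF(3y) is solved at step 3

step 1 [1y] bond c/1=3/50: DF=(101919/100000 − 3/50·(0))/(1+3/50) = 1923/2000 ≈ 0.961500
step 2 [2y] bond c/1=17/400: DF=(415623/400000 − 17/400·(0.961500))/(1+17/400) = 383/400 ≈ 0.957500
step 3 [3y] bond c/1=7/200: DF=(2057981/2000000 − 7/200·(0.961500+0.957500))/(1+7/200) = 9293/10000 ≈ 0.929300
step 4 [4y] bond c/1=19/400: DF=(2206159/2000000 − 19/400·(0.961500+0.957500+0.929300))/(1+19/400) = 9239/10000 ≈ 0.923900
step 5 [5y] zero: DF = P = 8739/10000 ≈ 0.873900
step 6 [6y] swap r/1=1743/54718: DF=(1 − 1743/54718·(0.961500+0.957500+0.929300+0.923900+0.873900))/(1+1743/54718) = 8257/10000 ≈ 0.825700
step 7 [7y] zero: DF = P = 8021/10000 ≈ 0.802100
step 8 [8y] zero: DF = P = 7889/10000 ≈ 0.788900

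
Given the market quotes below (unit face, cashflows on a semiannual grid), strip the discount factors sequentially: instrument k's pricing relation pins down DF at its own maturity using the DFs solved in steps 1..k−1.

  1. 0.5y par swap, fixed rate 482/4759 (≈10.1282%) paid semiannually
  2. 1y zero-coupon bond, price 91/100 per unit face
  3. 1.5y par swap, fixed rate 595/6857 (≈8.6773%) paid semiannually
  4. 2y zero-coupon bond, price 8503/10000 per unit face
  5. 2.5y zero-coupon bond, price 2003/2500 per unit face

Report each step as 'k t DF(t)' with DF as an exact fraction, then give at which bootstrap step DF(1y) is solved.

1 1/2 4759/5000
2 1 91/100
3 3/2 881/1000
4 2 8503/10000
5 5/2 2003/2500
DF(1y) is solved at step 2

step 1 [0.5y] swap r/2=241/4759: DF=(1 − 241/4759·(0))/(1+241/4759) = 4759/5000 ≈ 0.951800
step 2 [1y] zero: DF = P = 91/100 ≈ 0.910000
step 3 [1.5y] swap r/2=595/13714: DF=(1 − 595/13714·(0.951800+0.910000))/(1+595/13714) = 881/1000 ≈ 0.881000
step 4 [2y] zero: DF = P = 8503/10000 ≈ 0.850300
step 5 [2.5y] zero: DF = P = 2003/2500 ≈ 0.801200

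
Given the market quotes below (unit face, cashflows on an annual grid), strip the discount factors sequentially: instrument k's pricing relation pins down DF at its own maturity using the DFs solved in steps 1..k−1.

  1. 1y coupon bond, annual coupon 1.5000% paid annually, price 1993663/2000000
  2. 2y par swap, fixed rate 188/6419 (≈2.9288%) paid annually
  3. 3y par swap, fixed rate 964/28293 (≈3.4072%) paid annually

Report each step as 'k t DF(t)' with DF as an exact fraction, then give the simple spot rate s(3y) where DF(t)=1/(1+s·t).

step 1 [1y] bond c/1=3/200: DF=(1993663/2000000 − 3/200·(0))/(1+3/200) = 9821/10000 ≈ 0.982100
step 2 [2y] swap r/1=188/6419: DF=(1 − 188/6419·(0.982100))/(1+188/6419) = 2359/2500 ≈ 0.943600
step 3 [3y] swap r/1=964/28293: DF=(1 − 964/28293·(0.982100+0.943600))/(1+964/28293) = 2259/2500 ≈ 0.903600

1 1 9821/10000
2 2 2359/2500
3 3 2259/2500
s(3y) = (1/(2259/2500) − 1)/(3) = 241/6777 ≈ 3.5561%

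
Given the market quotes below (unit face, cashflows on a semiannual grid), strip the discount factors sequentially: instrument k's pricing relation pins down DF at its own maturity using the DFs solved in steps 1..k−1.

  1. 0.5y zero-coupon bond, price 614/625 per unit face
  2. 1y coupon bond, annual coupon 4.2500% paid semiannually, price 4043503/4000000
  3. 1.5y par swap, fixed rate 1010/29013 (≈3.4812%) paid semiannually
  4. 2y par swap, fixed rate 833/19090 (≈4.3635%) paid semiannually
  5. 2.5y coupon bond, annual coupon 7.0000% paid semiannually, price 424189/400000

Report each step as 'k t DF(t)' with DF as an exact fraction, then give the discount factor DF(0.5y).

step 1 [0.5y] zero: DF = P = 614/625 ≈ 0.982400
step 2 [1y] bond c/2=17/800: DF=(4043503/4000000 − 17/800·(0.982400))/(1+17/800) = 4847/5000 ≈ 0.969400
step 3 [1.5y] swap r/2=505/29013: DF=(1 − 505/29013·(0.982400+0.969400))/(1+505/29013) = 1899/2000 ≈ 0.949500
step 4 [2y] swap r/2=833/38180: DF=(1 − 833/38180·(0.982400+0.969400+0.949500))/(1+833/38180) = 9167/10000 ≈ 0.916700
step 5 [2.5y] bond c/2=7/200: DF=(424189/400000 − 7/200·(0.982400+0.969400+0.949500+0.916700))/(1+7/200) = 1791/2000 ≈ 0.895500

1 1/2 614/625
2 1 4847/5000
3 3/2 1899/2000
4 2 9167/10000
5 5/2 1791/2000
DF(0.5y) = 614/625 ≈ 0.982400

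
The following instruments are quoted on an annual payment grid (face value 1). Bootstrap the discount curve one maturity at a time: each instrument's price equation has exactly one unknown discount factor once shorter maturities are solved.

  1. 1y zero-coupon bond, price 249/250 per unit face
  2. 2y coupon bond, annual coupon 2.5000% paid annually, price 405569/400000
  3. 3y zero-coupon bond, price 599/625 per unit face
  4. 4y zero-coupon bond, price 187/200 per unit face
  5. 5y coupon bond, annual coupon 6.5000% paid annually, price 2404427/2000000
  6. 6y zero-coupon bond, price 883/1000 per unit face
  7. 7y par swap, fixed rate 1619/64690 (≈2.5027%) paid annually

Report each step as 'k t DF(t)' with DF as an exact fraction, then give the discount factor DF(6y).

1 1 249/250
2 2 9649/10000
3 3 599/625
4 4 187/200
5 5 1117/1250
6 6 883/1000
7 7 8381/10000
DF(6y) = 883/1000 ≈ 0.883000

step 1 [1y] zero: DF = P = 249/250 ≈ 0.996000
step 2 [2y] bond c/1=1/40: DF=(405569/400000 − 1/40·(0.996000))/(1+1/40) = 9649/10000 ≈ 0.964900
step 3 [3y] zero: DF = P = 599/625 ≈ 0.958400
step 4 [4y] zero: DF = P = 187/200 ≈ 0.935000
step 5 [5y] bond c/1=13/200: DF=(2404427/2000000 − 13/200·(0.996000+0.964900+0.958400+0.935000))/(1+13/200) = 1117/1250 ≈ 0.893600
step 6 [6y] zero: DF = P = 883/1000 ≈ 0.883000
step 7 [7y] swap r/1=1619/64690: DF=(1 − 1619/64690·(0.996000+0.964900+0.958400+0.935000+0.893600+0.883000))/(1+1619/64690) = 8381/10000 ≈ 0.838100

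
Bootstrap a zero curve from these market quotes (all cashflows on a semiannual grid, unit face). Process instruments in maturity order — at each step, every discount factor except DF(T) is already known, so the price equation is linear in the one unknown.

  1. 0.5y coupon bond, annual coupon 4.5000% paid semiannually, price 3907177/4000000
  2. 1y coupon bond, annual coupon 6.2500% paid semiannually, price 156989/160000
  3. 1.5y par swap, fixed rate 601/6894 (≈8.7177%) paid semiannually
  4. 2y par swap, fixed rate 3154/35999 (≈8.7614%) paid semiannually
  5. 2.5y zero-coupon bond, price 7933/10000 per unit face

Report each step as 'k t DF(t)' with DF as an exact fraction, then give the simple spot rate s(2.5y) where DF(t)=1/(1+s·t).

1 1/2 9553/10000
2 1 369/400
3 3/2 4399/5000
4 2 8423/10000
5 5/2 7933/10000
s(2.5y) = (1/(7933/10000) − 1)/(5/2) = 4134/39665 ≈ 10.4223%

step 1 [0.5y] bond c/2=9/400: DF=(3907177/4000000 − 9/400·(0))/(1+9/400) = 9553/10000 ≈ 0.955300
step 2 [1y] bond c/2=1/32: DF=(156989/160000 − 1/32·(0.955300))/(1+1/32) = 369/400 ≈ 0.922500
step 3 [1.5y] swap r/2=601/13788: DF=(1 − 601/13788·(0.955300+0.922500))/(1+601/13788) = 4399/5000 ≈ 0.879800
step 4 [2y] swap r/2=1577/35999: DF=(1 − 1577/35999·(0.955300+0.922500+0.879800))/(1+1577/35999) = 8423/10000 ≈ 0.842300
step 5 [2.5y] zero: DF = P = 7933/10000 ≈ 0.793300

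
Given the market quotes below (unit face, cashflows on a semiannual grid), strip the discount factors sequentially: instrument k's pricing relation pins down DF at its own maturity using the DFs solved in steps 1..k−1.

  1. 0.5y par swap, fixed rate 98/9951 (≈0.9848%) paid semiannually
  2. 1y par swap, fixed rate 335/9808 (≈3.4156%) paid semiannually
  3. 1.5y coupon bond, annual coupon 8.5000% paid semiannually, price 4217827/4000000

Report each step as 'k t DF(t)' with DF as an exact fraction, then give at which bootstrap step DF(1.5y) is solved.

step 1 [0.5y] swap r/2=49/9951: DF=(1 − 49/9951·(0))/(1+49/9951) = 9951/10000 ≈ 0.995100
step 2 [1y] swap r/2=335/19616: DF=(1 − 335/19616·(0.995100))/(1+335/19616) = 1933/2000 ≈ 0.966500
step 3 [1.5y] bond c/2=17/400: DF=(4217827/4000000 − 17/400·(0.995100+0.966500))/(1+17/400) = 1863/2000 ≈ 0.931500

1 1/2 9951/10000
2 1 1933/2000
3 3/2 1863/2000
DF(1.5y) is solved at step 3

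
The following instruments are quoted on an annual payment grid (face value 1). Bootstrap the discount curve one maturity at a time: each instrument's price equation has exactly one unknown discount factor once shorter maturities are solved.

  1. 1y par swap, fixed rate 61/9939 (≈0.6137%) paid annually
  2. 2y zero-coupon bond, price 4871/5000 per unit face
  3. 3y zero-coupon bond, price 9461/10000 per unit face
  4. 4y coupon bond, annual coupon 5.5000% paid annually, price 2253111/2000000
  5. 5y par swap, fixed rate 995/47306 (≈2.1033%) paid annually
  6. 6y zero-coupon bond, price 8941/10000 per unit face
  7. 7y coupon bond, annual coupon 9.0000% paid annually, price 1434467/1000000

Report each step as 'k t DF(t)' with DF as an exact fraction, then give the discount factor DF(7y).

1 1 9939/10000
2 2 4871/5000
3 3 9461/10000
4 4 9159/10000
5 5 1801/2000
6 6 8941/10000
7 7 2129/2500
DF(7y) = 2129/2500 ≈ 0.851600

step 1 [1y] swap r/1=61/9939: DF=(1 − 61/9939·(0))/(1+61/9939) = 9939/10000 ≈ 0.993900
step 2 [2y] zero: DF = P = 4871/5000 ≈ 0.974200
step 3 [3y] zero: DF = P = 9461/10000 ≈ 0.946100
step 4 [4y] bond c/1=11/200: DF=(2253111/2000000 − 11/200·(0.993900+0.974200+0.946100))/(1+11/200) = 9159/10000 ≈ 0.915900
step 5 [5y] swap r/1=995/47306: DF=(1 − 995/47306·(0.993900+0.974200+0.946100+0.915900))/(1+995/47306) = 1801/2000 ≈ 0.900500
step 6 [6y] zero: DF = P = 8941/10000 ≈ 0.894100
step 7 [7y] bond c/1=9/100: DF=(1434467/1000000 − 9/100·(0.993900+0.974200+0.946100+0.915900+0.900500+0.894100))/(1+9/100) = 2129/2500 ≈ 0.851600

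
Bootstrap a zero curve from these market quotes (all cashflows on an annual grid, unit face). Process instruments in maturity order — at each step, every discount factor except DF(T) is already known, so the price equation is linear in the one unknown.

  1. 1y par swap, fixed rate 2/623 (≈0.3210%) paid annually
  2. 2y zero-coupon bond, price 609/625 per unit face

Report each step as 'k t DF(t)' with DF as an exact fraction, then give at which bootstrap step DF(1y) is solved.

step 1 [1y] swap r/1=2/623: DF=(1 − 2/623·(0))/(1+2/623) = 623/625 ≈ 0.996800
step 2 [2y] zero: DF = P = 609/625 ≈ 0.974400

1 1 623/625
2 2 609/625
DF(1y) is solved at step 1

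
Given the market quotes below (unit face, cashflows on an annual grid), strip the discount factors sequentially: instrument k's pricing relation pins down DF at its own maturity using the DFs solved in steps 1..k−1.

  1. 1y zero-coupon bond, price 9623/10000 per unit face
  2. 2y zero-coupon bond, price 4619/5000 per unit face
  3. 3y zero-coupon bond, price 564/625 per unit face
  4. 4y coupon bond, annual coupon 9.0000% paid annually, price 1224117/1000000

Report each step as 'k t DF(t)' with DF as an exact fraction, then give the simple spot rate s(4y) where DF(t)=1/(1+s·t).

step 1 [1y] zero: DF = P = 9623/10000 ≈ 0.962300
step 2 [2y] zero: DF = P = 4619/5000 ≈ 0.923800
step 3 [3y] zero: DF = P = 564/625 ≈ 0.902400
step 4 [4y] bond c/1=9/100: DF=(1224117/1000000 − 9/100·(0.962300+0.923800+0.902400))/(1+9/100) = 558/625 ≈ 0.892800

1 1 9623/10000
2 2 4619/5000
3 3 564/625
4 4 558/625
s(4y) = (1/(558/625) − 1)/(4) = 67/2232 ≈ 3.0018%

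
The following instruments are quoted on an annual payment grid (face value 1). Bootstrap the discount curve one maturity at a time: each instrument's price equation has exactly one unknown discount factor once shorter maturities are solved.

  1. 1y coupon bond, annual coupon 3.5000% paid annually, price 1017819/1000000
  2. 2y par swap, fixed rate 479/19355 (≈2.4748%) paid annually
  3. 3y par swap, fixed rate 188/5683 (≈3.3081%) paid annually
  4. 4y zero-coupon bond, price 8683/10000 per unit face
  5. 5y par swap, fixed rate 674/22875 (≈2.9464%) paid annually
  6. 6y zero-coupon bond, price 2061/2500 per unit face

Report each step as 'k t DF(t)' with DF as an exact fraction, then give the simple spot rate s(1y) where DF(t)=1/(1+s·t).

1 1 4917/5000
2 2 9521/10000
3 3 453/500
4 4 8683/10000
5 5 2163/2500
6 6 2061/2500
s(1y) = (1/(4917/5000) − 1)/(1) = 83/4917 ≈ 1.6880%

step 1 [1y] bond c/1=7/200: DF=(1017819/1000000 − 7/200·(0))/(1+7/200) = 4917/5000 ≈ 0.983400
step 2 [2y] swap r/1=479/19355: DF=(1 − 479/19355·(0.983400))/(1+479/19355) = 9521/10000 ≈ 0.952100
step 3 [3y] swap r/1=188/5683: DF=(1 − 188/5683·(0.983400+0.952100))/(1+188/5683) = 453/500 ≈ 0.906000
step 4 [4y] zero: DF = P = 8683/10000 ≈ 0.868300
step 5 [5y] swap r/1=674/22875: DF=(1 − 674/22875·(0.983400+0.952100+0.906000+0.868300))/(1+674/22875) = 2163/2500 ≈ 0.865200
step 6 [6y] zero: DF = P = 2061/2500 ≈ 0.824400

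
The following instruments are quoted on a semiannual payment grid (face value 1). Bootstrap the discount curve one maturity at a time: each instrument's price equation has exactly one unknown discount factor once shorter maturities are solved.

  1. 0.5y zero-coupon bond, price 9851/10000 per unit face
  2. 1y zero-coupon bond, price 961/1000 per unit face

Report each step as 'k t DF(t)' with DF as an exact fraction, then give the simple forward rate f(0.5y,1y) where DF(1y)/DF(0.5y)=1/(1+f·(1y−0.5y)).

step 1 [0.5y] zero: DF = P = 9851/10000 ≈ 0.985100
step 2 [1y] zero: DF = P = 961/1000 ≈ 0.961000

1 1/2 9851/10000
2 1 961/1000
f(0.5y,1y) = ((9851/10000)/(961/1000) − 1)/(1/2) = 241/4805 ≈ 5.0156%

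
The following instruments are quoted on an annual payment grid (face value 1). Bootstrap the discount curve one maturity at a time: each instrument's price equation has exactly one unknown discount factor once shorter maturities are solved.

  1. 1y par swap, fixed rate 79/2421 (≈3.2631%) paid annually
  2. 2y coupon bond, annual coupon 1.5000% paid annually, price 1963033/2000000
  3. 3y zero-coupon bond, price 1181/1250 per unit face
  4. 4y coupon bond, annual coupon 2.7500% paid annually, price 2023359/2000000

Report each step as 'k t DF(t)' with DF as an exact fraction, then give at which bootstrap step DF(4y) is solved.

step 1 [1y] swap r/1=79/2421: DF=(1 − 79/2421·(0))/(1+79/2421) = 2421/2500 ≈ 0.968400
step 2 [2y] bond c/1=3/200: DF=(1963033/2000000 − 3/200·(0.968400))/(1+3/200) = 9527/10000 ≈ 0.952700
step 3 [3y] zero: DF = P = 1181/1250 ≈ 0.944800
step 4 [4y] bond c/1=11/400: DF=(2023359/2000000 − 11/400·(0.968400+0.952700+0.944800))/(1+11/400) = 9079/10000 ≈ 0.907900

1 1 2421/2500
2 2 9527/10000
3 3 1181/1250
4 4 9079/10000
DF(4y) is solved at step 4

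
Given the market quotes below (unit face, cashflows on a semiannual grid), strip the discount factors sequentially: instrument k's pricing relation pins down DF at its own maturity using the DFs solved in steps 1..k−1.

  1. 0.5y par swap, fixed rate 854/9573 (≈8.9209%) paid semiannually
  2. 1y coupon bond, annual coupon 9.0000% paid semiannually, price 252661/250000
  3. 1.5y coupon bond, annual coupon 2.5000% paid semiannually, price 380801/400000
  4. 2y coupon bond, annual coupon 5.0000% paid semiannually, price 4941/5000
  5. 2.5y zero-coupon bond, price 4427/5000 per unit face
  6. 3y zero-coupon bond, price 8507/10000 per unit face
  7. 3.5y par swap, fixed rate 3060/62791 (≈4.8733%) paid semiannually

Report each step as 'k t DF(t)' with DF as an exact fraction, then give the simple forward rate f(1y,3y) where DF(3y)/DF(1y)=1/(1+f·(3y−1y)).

1 1/2 9573/10000
2 1 9259/10000
3 3/2 917/1000
4 2 4479/5000
5 5/2 4427/5000
6 3 8507/10000
7 7/2 847/1000
f(1y,3y) = ((9259/10000)/(8507/10000) − 1)/(2) = 8/181 ≈ 4.4199%

step 1 [0.5y] swap r/2=427/9573: DF=(1 − 427/9573·(0))/(1+427/9573) = 9573/10000 ≈ 0.957300
step 2 [1y] bond c/2=9/200: DF=(252661/250000 − 9/200·(0.957300))/(1+9/200) = 9259/10000 ≈ 0.925900
step 3 [1.5y] bond c/2=1/80: DF=(380801/400000 − 1/80·(0.957300+0.925900))/(1+1/80) = 917/1000 ≈ 0.917000
step 4 [2y] bond c/2=1/40: DF=(4941/5000 − 1/40·(0.957300+0.925900+0.917000))/(1+1/40) = 4479/5000 ≈ 0.895800
step 5 [2.5y] zero: DF = P = 4427/5000 ≈ 0.885400
step 6 [3y] zero: DF = P = 8507/10000 ≈ 0.850700
step 7 [3.5y] swap r/2=1530/62791: DF=(1 − 1530/62791·(0.957300+0.925900+0.917000+0.895800+0.885400+0.850700))/(1+1530/62791) = 847/1000 ≈ 0.847000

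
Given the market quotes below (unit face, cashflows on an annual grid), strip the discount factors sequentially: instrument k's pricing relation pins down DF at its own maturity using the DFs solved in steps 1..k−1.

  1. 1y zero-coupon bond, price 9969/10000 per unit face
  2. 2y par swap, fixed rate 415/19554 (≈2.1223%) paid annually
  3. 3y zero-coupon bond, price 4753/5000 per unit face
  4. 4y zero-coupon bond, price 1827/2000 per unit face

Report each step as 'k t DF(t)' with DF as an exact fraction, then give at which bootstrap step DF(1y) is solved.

1 1 9969/10000
2 2 1917/2000
3 3 4753/5000
4 4 1827/2000
DF(1y) is solved at step 1

step 1 [1y] zero: DF = P = 9969/10000 ≈ 0.996900
step 2 [2y] swap r/1=415/19554: DF=(1 − 415/19554·(0.996900))/(1+415/19554) = 1917/2000 ≈ 0.958500
step 3 [3y] zero: DF = P = 4753/5000 ≈ 0.950600
step 4 [4y] zero: DF = P = 1827/2000 ≈ 0.913500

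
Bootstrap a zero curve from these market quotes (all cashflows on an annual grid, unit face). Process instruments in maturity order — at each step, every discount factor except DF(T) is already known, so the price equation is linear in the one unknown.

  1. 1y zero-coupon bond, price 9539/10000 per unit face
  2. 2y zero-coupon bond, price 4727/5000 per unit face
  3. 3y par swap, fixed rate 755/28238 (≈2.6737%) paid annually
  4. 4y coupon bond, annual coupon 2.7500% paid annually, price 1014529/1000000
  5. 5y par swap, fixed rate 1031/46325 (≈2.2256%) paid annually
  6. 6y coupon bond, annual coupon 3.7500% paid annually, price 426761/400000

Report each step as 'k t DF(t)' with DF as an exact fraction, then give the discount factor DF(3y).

step 1 [1y] zero: DF = P = 9539/10000 ≈ 0.953900
step 2 [2y] zero: DF = P = 4727/5000 ≈ 0.945400
step 3 [3y] swap r/1=755/28238: DF=(1 − 755/28238·(0.953900+0.945400))/(1+755/28238) = 1849/2000 ≈ 0.924500
step 4 [4y] bond c/1=11/400: DF=(1014529/1000000 − 11/400·(0.953900+0.945400+0.924500))/(1+11/400) = 4559/5000 ≈ 0.911800
step 5 [5y] swap r/1=1031/46325: DF=(1 − 1031/46325·(0.953900+0.945400+0.924500+0.911800))/(1+1031/46325) = 8969/10000 ≈ 0.896900
step 6 [6y] bond c/1=3/80: DF=(426761/400000 − 3/80·(0.953900+0.945400+0.924500+0.911800+0.896900))/(1+3/80) = 8609/10000 ≈ 0.860900

1 1 9539/10000
2 2 4727/5000
3 3 1849/2000
4 4 4559/5000
5 5 8969/10000
6 6 8609/10000
DF(3y) = 1849/2000 ≈ 0.924500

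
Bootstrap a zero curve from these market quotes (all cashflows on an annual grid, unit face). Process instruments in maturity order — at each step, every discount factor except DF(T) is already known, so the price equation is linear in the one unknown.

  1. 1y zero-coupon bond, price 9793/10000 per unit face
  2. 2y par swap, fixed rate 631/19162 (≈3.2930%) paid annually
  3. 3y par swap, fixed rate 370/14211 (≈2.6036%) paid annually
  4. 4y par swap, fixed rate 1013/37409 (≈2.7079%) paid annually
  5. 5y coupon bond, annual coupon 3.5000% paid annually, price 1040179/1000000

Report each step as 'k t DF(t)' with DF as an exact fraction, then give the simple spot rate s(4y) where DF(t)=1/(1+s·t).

step 1 [1y] zero: DF = P = 9793/10000 ≈ 0.979300
step 2 [2y] swap r/1=631/19162: DF=(1 − 631/19162·(0.979300))/(1+631/19162) = 9369/10000 ≈ 0.936900
step 3 [3y] swap r/1=370/14211: DF=(1 − 370/14211·(0.979300+0.936900))/(1+370/14211) = 463/500 ≈ 0.926000
step 4 [4y] swap r/1=1013/37409: DF=(1 − 1013/37409·(0.979300+0.936900+0.926000))/(1+1013/37409) = 8987/10000 ≈ 0.898700
step 5 [5y] bond c/1=7/200: DF=(1040179/1000000 − 7/200·(0.979300+0.936900+0.926000+0.898700))/(1+7/200) = 1757/2000 ≈ 0.878500

1 1 9793/10000
2 2 9369/10000
3 3 463/500
4 4 8987/10000
5 5 1757/2000
s(4y) = (1/(8987/10000) − 1)/(4) = 1013/35948 ≈ 2.8180%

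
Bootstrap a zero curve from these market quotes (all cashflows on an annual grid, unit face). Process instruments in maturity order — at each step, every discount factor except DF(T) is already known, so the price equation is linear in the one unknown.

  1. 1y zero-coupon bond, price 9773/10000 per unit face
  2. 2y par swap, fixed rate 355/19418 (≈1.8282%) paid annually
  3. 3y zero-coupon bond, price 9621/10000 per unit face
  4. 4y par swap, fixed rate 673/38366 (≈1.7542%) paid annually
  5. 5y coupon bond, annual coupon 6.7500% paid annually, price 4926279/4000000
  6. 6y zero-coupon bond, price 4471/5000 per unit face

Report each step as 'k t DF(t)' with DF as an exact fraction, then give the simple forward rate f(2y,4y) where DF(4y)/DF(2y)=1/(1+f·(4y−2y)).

1 1 9773/10000
2 2 1929/2000
3 3 9621/10000
4 4 9327/10000
5 5 9111/10000
6 6 4471/5000
f(2y,4y) = ((1929/2000)/(9327/10000) − 1)/(2) = 53/3109 ≈ 1.7047%

step 1 [1y] zero: DF = P = 9773/10000 ≈ 0.977300
step 2 [2y] swap r/1=355/19418: DF=(1 − 355/19418·(0.977300))/(1+355/19418) = 1929/2000 ≈ 0.964500
step 3 [3y] zero: DF = P = 9621/10000 ≈ 0.962100
step 4 [4y] swap r/1=673/38366: DF=(1 − 673/38366·(0.977300+0.964500+0.962100))/(1+673/38366) = 9327/10000 ≈ 0.932700
step 5 [5y] bond c/1=27/400: DF=(4926279/4000000 − 27/400·(0.977300+0.964500+0.962100+0.932700))/(1+27/400) = 9111/10000 ≈ 0.911100
step 6 [6y] zero: DF = P = 4471/5000 ≈ 0.894200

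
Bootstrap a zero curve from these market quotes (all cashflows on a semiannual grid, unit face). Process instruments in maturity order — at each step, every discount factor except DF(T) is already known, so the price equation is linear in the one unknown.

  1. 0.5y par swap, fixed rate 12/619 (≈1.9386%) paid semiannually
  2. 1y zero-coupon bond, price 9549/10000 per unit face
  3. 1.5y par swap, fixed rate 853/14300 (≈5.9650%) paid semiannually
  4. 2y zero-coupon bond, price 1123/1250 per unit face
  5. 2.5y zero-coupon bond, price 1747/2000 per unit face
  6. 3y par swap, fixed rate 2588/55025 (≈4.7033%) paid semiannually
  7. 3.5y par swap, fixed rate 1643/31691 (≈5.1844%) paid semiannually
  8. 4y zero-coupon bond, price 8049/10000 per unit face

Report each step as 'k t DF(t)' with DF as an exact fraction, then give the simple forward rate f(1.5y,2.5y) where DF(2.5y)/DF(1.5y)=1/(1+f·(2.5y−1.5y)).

1 1/2 619/625
2 1 9549/10000
3 3/2 9147/10000
4 2 1123/1250
5 5/2 1747/2000
6 3 4353/5000
7 7/2 8357/10000
8 4 8049/10000
f(1.5y,2.5y) = ((9147/10000)/(1747/2000) − 1)/(1) = 412/8735 ≈ 4.7167%

step 1 [0.5y] swap r/2=6/619: DF=(1 − 6/619·(0))/(1+6/619) = 619/625 ≈ 0.990400
step 2 [1y] zero: DF = P = 9549/10000 ≈ 0.954900
step 3 [1.5y] swap r/2=853/28600: DF=(1 − 853/28600·(0.990400+0.954900))/(1+853/28600) = 9147/10000 ≈ 0.914700
step 4 [2y] zero: DF = P = 1123/1250 ≈ 0.898400
step 5 [2.5y] zero: DF = P = 1747/2000 ≈ 0.873500
step 6 [3y] swap r/2=1294/55025: DF=(1 − 1294/55025·(0.990400+0.954900+0.914700+0.898400+0.873500))/(1+1294/55025) = 4353/5000 ≈ 0.870600
step 7 [3.5y] swap r/2=1643/63382: DF=(1 − 1643/63382·(0.990400+0.954900+0.914700+0.898400+0.873500+0.870600))/(1+1643/63382) = 8357/10000 ≈ 0.835700
step 8 [4y] zero: DF = P = 8049/10000 ≈ 0.804900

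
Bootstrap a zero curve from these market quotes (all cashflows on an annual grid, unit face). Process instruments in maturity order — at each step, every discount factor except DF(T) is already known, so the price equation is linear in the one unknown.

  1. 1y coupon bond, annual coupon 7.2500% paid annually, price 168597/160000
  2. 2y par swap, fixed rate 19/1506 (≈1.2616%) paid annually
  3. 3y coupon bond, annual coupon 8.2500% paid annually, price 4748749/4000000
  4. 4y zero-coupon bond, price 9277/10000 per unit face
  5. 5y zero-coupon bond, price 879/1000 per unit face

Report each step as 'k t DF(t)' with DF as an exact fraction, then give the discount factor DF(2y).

step 1 [1y] bond c/1=29/400: DF=(168597/160000 − 29/400·(0))/(1+29/400) = 393/400 ≈ 0.982500
step 2 [2y] swap r/1=19/1506: DF=(1 − 19/1506·(0.982500))/(1+19/1506) = 9753/10000 ≈ 0.975300
step 3 [3y] bond c/1=33/400: DF=(4748749/4000000 − 33/400·(0.982500+0.975300))/(1+33/400) = 379/400 ≈ 0.947500
step 4 [4y] zero: DF = P = 9277/10000 ≈ 0.927700
step 5 [5y] zero: DF = P = 879/1000 ≈ 0.879000

1 1 393/400
2 2 9753/10000
3 3 379/400
4 4 9277/10000
5 5 879/1000
DF(2y) = 9753/10000 ≈ 0.975300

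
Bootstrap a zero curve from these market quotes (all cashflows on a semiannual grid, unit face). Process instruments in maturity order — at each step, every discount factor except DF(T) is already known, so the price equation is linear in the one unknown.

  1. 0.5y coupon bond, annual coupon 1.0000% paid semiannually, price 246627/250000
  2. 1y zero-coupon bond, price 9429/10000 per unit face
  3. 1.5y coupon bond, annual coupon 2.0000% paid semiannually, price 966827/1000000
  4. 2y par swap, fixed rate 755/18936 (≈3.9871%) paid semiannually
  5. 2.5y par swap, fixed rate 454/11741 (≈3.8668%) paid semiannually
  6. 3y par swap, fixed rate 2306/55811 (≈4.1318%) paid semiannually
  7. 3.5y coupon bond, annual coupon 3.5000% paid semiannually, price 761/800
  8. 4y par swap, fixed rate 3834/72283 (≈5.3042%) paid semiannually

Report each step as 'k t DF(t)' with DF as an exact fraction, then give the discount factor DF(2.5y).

step 1 [0.5y] bond c/2=1/200: DF=(246627/250000 − 1/200·(0))/(1+1/200) = 1227/1250 ≈ 0.981600
step 2 [1y] zero: DF = P = 9429/10000 ≈ 0.942900
step 3 [1.5y] bond c/2=1/100: DF=(966827/1000000 − 1/100·(0.981600+0.942900))/(1+1/100) = 4691/5000 ≈ 0.938200
step 4 [2y] swap r/2=755/37872: DF=(1 − 755/37872·(0.981600+0.942900+0.938200))/(1+755/37872) = 1849/2000 ≈ 0.924500
step 5 [2.5y] swap r/2=227/11741: DF=(1 − 227/11741·(0.981600+0.942900+0.938200+0.924500))/(1+227/11741) = 2273/2500 ≈ 0.909200
step 6 [3y] swap r/2=1153/55811: DF=(1 − 1153/55811·(0.981600+0.942900+0.938200+0.924500+0.909200))/(1+1153/55811) = 8847/10000 ≈ 0.884700
step 7 [3.5y] bond c/2=7/400: DF=(761/800 − 7/400·(0.981600+0.942900+0.938200+0.924500+0.909200+0.884700))/(1+7/400) = 8389/10000 ≈ 0.838900
step 8 [4y] swap r/2=1917/72283: DF=(1 − 1917/72283·(0.981600+0.942900+0.938200+0.924500+0.909200+0.884700+0.838900))/(1+1917/72283) = 8083/10000 ≈ 0.808300

1 1/2 1227/1250
2 1 9429/10000
3 3/2 4691/5000
4 2 1849/2000
5 5/2 2273/2500
6 3 8847/10000
7 7/2 8389/10000
8 4 8083/10000
DF(2.5y) = 2273/2500 ≈ 0.909200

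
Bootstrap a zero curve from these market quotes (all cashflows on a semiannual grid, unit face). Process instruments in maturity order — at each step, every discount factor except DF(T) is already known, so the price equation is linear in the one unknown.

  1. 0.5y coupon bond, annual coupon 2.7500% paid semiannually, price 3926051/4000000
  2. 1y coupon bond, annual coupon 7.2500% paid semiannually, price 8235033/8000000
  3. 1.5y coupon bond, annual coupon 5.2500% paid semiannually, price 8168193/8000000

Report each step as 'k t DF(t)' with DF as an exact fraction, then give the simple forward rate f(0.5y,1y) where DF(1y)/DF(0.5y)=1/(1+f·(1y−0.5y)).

step 1 [0.5y] bond c/2=11/800: DF=(3926051/4000000 − 11/800·(0))/(1+11/800) = 4841/5000 ≈ 0.968200
step 2 [1y] bond c/2=29/800: DF=(8235033/8000000 − 29/800·(0.968200))/(1+29/800) = 1919/2000 ≈ 0.959500
step 3 [1.5y] bond c/2=21/800: DF=(8168193/8000000 − 21/800·(0.968200+0.959500))/(1+21/800) = 591/625 ≈ 0.945600

1 1/2 4841/5000
2 1 1919/2000
3 3/2 591/625
f(0.5y,1y) = ((4841/5000)/(1919/2000) − 1)/(1/2) = 174/9595 ≈ 1.8134%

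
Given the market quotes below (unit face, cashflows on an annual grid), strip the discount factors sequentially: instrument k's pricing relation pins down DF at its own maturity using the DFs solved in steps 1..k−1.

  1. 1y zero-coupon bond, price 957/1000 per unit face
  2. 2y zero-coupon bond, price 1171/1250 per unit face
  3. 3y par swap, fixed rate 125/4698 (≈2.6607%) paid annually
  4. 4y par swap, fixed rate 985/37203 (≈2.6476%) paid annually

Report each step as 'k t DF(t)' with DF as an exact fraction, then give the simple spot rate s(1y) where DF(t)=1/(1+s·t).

1 1 957/1000
2 2 1171/1250
3 3 37/40
4 4 1803/2000
s(1y) = (1/(957/1000) − 1)/(1) = 43/957 ≈ 4.4932%

step 1 [1y] zero: DF = P = 957/1000 ≈ 0.957000
step 2 [2y] zero: DF = P = 1171/1250 ≈ 0.936800
step 3 [3y] swap r/1=125/4698: DF=(1 − 125/4698·(0.957000+0.936800))/(1+125/4698) = 37/40 ≈ 0.925000
step 4 [4y] swap r/1=985/37203: DF=(1 − 985/37203·(0.957000+0.936800+0.925000))/(1+985/37203) = 1803/2000 ≈ 0.901500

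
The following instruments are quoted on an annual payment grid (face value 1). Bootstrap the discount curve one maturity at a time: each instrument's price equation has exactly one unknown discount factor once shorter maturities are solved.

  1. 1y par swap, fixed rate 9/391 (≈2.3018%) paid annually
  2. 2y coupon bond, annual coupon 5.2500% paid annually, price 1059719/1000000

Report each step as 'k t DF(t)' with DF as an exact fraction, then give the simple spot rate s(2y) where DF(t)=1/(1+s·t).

step 1 [1y] swap r/1=9/391: DF=(1 − 9/391·(0))/(1+9/391) = 391/400 ≈ 0.977500
step 2 [2y] bond c/1=21/400: DF=(1059719/1000000 − 21/400·(0.977500))/(1+21/400) = 9581/10000 ≈ 0.958100

1 1 391/400
2 2 9581/10000
s(2y) = (1/(9581/10000) − 1)/(2) = 419/19162 ≈ 2.1866%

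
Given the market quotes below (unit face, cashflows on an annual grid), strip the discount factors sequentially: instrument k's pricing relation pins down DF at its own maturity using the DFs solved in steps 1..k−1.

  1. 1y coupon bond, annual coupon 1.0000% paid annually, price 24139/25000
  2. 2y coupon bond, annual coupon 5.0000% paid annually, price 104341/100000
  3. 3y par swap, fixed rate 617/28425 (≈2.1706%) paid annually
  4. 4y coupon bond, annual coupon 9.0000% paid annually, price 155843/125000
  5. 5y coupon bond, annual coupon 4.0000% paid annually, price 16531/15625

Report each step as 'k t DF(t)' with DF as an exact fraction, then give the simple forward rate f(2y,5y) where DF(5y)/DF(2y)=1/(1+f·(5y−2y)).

step 1 [1y] bond c/1=1/100: DF=(24139/25000 − 1/100·(0))/(1+1/100) = 239/250 ≈ 0.956000
step 2 [2y] bond c/1=1/20: DF=(104341/100000 − 1/20·(0.956000))/(1+1/20) = 4741/5000 ≈ 0.948200
step 3 [3y] swap r/1=617/28425: DF=(1 − 617/28425·(0.956000+0.948200))/(1+617/28425) = 9383/10000 ≈ 0.938300
step 4 [4y] bond c/1=9/100: DF=(155843/125000 − 9/100·(0.956000+0.948200+0.938300))/(1+9/100) = 9091/10000 ≈ 0.909100
step 5 [5y] bond c/1=1/25: DF=(16531/15625 − 1/25·(0.956000+0.948200+0.938300+0.909100))/(1+1/25) = 873/1000 ≈ 0.873000

1 1 239/250
2 2 4741/5000
3 3 9383/10000
4 4 9091/10000
5 5 873/1000
f(2y,5y) = ((4741/5000)/(873/1000) − 1)/(3) = 376/13095 ≈ 2.8713%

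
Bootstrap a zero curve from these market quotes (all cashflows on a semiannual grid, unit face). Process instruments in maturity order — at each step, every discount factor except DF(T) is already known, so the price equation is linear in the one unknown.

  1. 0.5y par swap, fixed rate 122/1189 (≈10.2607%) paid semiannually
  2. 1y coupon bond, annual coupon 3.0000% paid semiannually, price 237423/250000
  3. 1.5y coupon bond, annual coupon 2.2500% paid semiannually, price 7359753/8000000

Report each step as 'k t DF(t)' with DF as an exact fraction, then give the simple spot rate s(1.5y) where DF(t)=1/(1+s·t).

step 1 [0.5y] swap r/2=61/1189: DF=(1 − 61/1189·(0))/(1+61/1189) = 1189/1250 ≈ 0.951200
step 2 [1y] bond c/2=3/200: DF=(237423/250000 − 3/200·(0.951200))/(1+3/200) = 576/625 ≈ 0.921600
step 3 [1.5y] bond c/2=9/800: DF=(7359753/8000000 − 9/800·(0.951200+0.921600))/(1+9/800) = 8889/10000 ≈ 0.888900

1 1/2 1189/1250
2 1 576/625
3 3/2 8889/10000
s(1.5y) = (1/(8889/10000) − 1)/(3/2) = 2222/26667 ≈ 8.3324%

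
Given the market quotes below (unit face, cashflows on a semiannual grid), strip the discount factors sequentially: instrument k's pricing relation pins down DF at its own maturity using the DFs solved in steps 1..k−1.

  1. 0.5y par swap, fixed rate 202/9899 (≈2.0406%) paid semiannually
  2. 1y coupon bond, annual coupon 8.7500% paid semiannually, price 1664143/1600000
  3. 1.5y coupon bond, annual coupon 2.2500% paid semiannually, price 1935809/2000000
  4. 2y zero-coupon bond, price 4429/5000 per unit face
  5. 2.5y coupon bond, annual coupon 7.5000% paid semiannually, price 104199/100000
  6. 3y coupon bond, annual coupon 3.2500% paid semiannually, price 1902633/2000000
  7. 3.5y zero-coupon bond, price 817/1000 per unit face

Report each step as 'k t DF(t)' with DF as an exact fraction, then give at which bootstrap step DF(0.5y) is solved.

step 1 [0.5y] swap r/2=101/9899: DF=(1 − 101/9899·(0))/(1+101/9899) = 9899/10000 ≈ 0.989900
step 2 [1y] bond c/2=7/160: DF=(1664143/1600000 − 7/160·(0.989900))/(1+7/160) = 191/200 ≈ 0.955000
step 3 [1.5y] bond c/2=9/800: DF=(1935809/2000000 − 9/800·(0.989900+0.955000))/(1+9/800) = 1871/2000 ≈ 0.935500
step 4 [2y] zero: DF = P = 4429/5000 ≈ 0.885800
step 5 [2.5y] bond c/2=3/80: DF=(104199/100000 − 3/80·(0.989900+0.955000+0.935500+0.885800))/(1+3/80) = 4341/5000 ≈ 0.868200
step 6 [3y] bond c/2=13/800: DF=(1902633/2000000 − 13/800·(0.989900+0.955000+0.935500+0.885800+0.868200))/(1+13/800) = 431/500 ≈ 0.862000
step 7 [3.5y] zero: DF = P = 817/1000 ≈ 0.817000

1 1/2 9899/10000
2 1 191/200
3 3/2 1871/2000
4 2 4429/5000
5 5/2 4341/5000
6 3 431/500
7 7/2 817/1000
DF(0.5y) is solved at step 1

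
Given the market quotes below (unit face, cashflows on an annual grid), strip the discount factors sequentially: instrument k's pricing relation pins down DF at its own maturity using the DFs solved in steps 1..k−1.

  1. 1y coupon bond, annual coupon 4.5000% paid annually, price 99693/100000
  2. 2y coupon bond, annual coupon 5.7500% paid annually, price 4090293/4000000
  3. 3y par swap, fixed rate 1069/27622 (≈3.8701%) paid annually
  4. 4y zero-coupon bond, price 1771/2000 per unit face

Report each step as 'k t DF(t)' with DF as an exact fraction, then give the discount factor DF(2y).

step 1 [1y] bond c/1=9/200: DF=(99693/100000 − 9/200·(0))/(1+9/200) = 477/500 ≈ 0.954000
step 2 [2y] bond c/1=23/400: DF=(4090293/4000000 − 23/400·(0.954000))/(1+23/400) = 9151/10000 ≈ 0.915100
step 3 [3y] swap r/1=1069/27622: DF=(1 − 1069/27622·(0.954000+0.915100))/(1+1069/27622) = 8931/10000 ≈ 0.893100
step 4 [4y] zero: DF = P = 1771/2000 ≈ 0.885500

1 1 477/500
2 2 9151/10000
3 3 8931/10000
4 4 1771/2000
DF(2y) = 9151/10000 ≈ 0.915100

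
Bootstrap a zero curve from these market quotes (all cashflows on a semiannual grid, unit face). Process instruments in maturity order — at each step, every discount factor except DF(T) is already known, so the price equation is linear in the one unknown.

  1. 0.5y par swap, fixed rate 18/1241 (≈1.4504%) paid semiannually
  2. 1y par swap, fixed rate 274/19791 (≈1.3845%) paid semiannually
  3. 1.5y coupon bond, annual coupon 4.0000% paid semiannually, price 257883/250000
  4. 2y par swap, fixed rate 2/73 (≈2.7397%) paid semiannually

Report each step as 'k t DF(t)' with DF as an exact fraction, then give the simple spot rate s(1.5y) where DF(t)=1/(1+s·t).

1 1/2 1241/1250
2 1 9863/10000
3 3/2 389/400
4 2 4733/5000
s(1.5y) = (1/(389/400) − 1)/(3/2) = 22/1167 ≈ 1.8852%

step 1 [0.5y] swap r/2=9/1241: DF=(1 − 9/1241·(0))/(1+9/1241) = 1241/1250 ≈ 0.992800
step 2 [1y] swap r/2=137/19791: DF=(1 − 137/19791·(0.992800))/(1+137/19791) = 9863/10000 ≈ 0.986300
step 3 [1.5y] bond c/2=1/50: DF=(257883/250000 − 1/50·(0.992800+0.986300))/(1+1/50) = 389/400 ≈ 0.972500
step 4 [2y] swap r/2=1/73: DF=(1 − 1/73·(0.992800+0.986300+0.972500))/(1+1/73) = 4733/5000 ≈ 0.946600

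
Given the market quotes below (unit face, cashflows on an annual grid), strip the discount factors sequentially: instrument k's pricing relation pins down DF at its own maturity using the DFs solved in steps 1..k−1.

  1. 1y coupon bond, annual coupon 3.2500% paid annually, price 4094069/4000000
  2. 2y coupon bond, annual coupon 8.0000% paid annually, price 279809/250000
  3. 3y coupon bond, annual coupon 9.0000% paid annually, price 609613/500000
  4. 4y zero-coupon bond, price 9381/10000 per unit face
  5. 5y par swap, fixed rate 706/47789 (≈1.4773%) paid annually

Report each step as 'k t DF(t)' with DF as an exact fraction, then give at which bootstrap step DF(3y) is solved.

1 1 9913/10000
2 2 9629/10000
3 3 2393/2500
4 4 9381/10000
5 5 4647/5000
DF(3y) is solved at step 3

step 1 [1y] bond c/1=13/400: DF=(4094069/4000000 − 13/400·(0))/(1+13/400) = 9913/10000 ≈ 0.991300
step 2 [2y] bond c/1=2/25: DF=(279809/250000 − 2/25·(0.991300))/(1+2/25) = 9629/10000 ≈ 0.962900
step 3 [3y] bond c/1=9/100: DF=(609613/500000 − 9/100·(0.991300+0.962900))/(1+9/100) = 2393/2500 ≈ 0.957200
step 4 [4y] zero: DF = P = 9381/10000 ≈ 0.938100
step 5 [5y] swap r/1=706/47789: DF=(1 − 706/47789·(0.991300+0.962900+0.957200+0.938100))/(1+706/47789) = 4647/5000 ≈ 0.929400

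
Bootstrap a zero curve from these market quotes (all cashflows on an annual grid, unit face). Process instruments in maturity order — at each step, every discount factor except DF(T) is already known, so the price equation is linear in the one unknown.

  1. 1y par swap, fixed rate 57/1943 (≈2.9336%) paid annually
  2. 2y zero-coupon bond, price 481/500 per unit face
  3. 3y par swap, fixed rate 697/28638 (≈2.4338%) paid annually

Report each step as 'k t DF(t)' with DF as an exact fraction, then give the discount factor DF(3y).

1 1 1943/2000
2 2 481/500
3 3 9303/10000
DF(3y) = 9303/10000 ≈ 0.930300

step 1 [1y] swap r/1=57/1943: DF=(1 − 57/1943·(0))/(1+57/1943) = 1943/2000 ≈ 0.971500
step 2 [2y] zero: DF = P = 481/500 ≈ 0.962000
step 3 [3y] swap r/1=697/28638: DF=(1 − 697/28638·(0.971500+0.962000))/(1+697/28638) = 9303/10000 ≈ 0.930300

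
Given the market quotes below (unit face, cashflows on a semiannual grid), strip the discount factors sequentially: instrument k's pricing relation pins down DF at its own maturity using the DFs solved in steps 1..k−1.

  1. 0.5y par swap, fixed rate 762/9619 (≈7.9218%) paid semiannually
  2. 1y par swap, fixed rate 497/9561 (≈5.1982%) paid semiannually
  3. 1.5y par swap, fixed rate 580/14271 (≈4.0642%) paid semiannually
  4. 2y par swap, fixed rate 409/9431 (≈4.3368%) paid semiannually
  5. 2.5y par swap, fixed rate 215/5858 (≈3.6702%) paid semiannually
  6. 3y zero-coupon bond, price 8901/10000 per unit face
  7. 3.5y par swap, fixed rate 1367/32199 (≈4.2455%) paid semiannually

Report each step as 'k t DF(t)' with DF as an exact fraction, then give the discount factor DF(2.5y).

step 1 [0.5y] swap r/2=381/9619: DF=(1 − 381/9619·(0))/(1+381/9619) = 9619/10000 ≈ 0.961900
step 2 [1y] swap r/2=497/19122: DF=(1 − 497/19122·(0.961900))/(1+497/19122) = 9503/10000 ≈ 0.950300
step 3 [1.5y] swap r/2=290/14271: DF=(1 − 290/14271·(0.961900+0.950300))/(1+290/14271) = 471/500 ≈ 0.942000
step 4 [2y] swap r/2=409/18862: DF=(1 − 409/18862·(0.961900+0.950300+0.942000))/(1+409/18862) = 4591/5000 ≈ 0.918200
step 5 [2.5y] swap r/2=215/11716: DF=(1 − 215/11716·(0.961900+0.950300+0.942000+0.918200))/(1+215/11716) = 457/500 ≈ 0.914000
step 6 [3y] zero: DF = P = 8901/10000 ≈ 0.890100
step 7 [3.5y] swap r/2=1367/64398: DF=(1 − 1367/64398·(0.961900+0.950300+0.942000+0.918200+0.914000+0.890100))/(1+1367/64398) = 8633/10000 ≈ 0.863300

1 1/2 9619/10000
2 1 9503/10000
3 3/2 471/500
4 2 4591/5000
5 5/2 457/500
6 3 8901/10000
7 7/2 8633/10000
DF(2.5y) = 457/500 ≈ 0.914000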